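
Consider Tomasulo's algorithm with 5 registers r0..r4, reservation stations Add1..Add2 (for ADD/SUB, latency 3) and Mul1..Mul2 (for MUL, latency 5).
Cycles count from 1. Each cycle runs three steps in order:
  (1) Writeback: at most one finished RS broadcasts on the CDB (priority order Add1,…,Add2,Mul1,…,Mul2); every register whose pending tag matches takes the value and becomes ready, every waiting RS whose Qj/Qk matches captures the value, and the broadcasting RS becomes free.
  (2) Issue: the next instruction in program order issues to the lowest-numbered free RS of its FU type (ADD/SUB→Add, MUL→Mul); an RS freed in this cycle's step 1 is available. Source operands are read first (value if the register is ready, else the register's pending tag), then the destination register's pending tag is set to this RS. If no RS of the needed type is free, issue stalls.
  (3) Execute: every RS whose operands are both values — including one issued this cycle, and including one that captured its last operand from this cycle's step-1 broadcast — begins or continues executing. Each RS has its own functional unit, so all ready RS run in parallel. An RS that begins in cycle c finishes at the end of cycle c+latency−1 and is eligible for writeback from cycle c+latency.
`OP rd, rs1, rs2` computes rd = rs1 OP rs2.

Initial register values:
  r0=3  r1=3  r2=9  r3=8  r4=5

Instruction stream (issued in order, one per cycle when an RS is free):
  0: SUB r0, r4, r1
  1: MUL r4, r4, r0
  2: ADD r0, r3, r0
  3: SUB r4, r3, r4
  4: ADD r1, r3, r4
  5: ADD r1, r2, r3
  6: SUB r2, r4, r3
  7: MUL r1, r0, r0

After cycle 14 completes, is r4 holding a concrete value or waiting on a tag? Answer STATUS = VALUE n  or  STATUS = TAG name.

cycle 1: issue SUB r0<-Add1 // r0:Add1,r1:3,r2:9,r3:8,r4:5
cycle 2: issue MUL r4<-Mul1 // r0:Add1,r1:3,r2:9,r3:8,r4:Mul1
cycle 3: issue ADD r0<-Add2 // r0:Add2,r1:3,r2:9,r3:8,r4:Mul1
cycle 4: CDB Add1=2; issue SUB r4<-Add1 // r0:Add2,r1:3,r2:9,r3:8,r4:Add1
cycle 5: stall // r0:Add2,r1:3,r2:9,r3:8,r4:Add1
cycle 6: stall // r0:Add2,r1:3,r2:9,r3:8,r4:Add1
cycle 7: CDB Add2=10; issue ADD r1<-Add2 // r0:10,r1:Add2,r2:9,r3:8,r4:Add1
cycle 8: stall // r0:10,r1:Add2,r2:9,r3:8,r4:Add1
cycle 9: CDB Mul1=10; stall // r0:10,r1:Add2,r2:9,r3:8,r4:Add1
cycle 10: stall // r0:10,r1:Add2,r2:9,r3:8,r4:Add1
cycle 11: stall // r0:10,r1:Add2,r2:9,r3:8,r4:Add1
cycle 12: CDB Add1=-2; issue ADD r1<-Add1 // r0:10,r1:Add1,r2:9,r3:8,r4:-2
cycle 13: stall // r0:10,r1:Add1,r2:9,r3:8,r4:-2
cycle 14: stall // r0:10,r1:Add1,r2:9,r3:8,r4:-2

STATUS = VALUE -2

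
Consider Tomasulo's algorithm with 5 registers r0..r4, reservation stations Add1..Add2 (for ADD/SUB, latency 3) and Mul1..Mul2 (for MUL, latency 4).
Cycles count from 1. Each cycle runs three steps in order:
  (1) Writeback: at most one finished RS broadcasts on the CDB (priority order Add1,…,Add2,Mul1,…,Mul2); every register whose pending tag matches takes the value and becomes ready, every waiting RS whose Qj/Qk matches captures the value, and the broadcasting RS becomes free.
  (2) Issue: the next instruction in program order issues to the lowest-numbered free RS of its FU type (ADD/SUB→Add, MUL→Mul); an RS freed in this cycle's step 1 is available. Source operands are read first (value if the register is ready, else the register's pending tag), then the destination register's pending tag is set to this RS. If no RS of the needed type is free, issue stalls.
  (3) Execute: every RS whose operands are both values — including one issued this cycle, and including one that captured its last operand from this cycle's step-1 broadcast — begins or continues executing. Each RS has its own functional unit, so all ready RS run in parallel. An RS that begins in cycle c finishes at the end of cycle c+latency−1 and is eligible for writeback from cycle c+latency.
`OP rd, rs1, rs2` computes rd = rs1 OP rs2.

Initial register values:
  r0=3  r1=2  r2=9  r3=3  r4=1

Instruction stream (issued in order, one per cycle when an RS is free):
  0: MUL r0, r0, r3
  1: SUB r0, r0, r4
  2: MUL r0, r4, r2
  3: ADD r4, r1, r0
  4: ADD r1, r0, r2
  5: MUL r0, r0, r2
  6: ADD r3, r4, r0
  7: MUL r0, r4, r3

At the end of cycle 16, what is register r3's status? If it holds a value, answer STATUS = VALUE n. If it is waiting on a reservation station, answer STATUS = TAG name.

  c1: issue MUL r0<-Mul1  regs: r0:Mul1,r1:2,r2:9,r3:3,r4:1
  c2: issue SUB r0<-Add1  regs: r0:Add1,r1:2,r2:9,r3:3,r4:1
  c3: issue MUL r0<-Mul2  regs: r0:Mul2,r1:2,r2:9,r3:3,r4:1
  c4: issue ADD r4<-Add2  regs: r0:Mul2,r1:2,r2:9,r3:3,r4:Add2
  c5: CDB Mul1=9; stall  regs: r0:Mul2,r1:2,r2:9,r3:3,r4:Add2
  c6: stall  regs: r0:Mul2,r1:2,r2:9,r3:3,r4:Add2
  c7: CDB Mul2=9; stall  regs: r0:9,r1:2,r2:9,r3:3,r4:Add2
  c8: CDB Add1=8; issue ADD r1<-Add1  regs: r0:9,r1:Add1,r2:9,r3:3,r4:Add2
  c9: issue MUL r0<-Mul1  regs: r0:Mul1,r1:Add1,r2:9,r3:3,r4:Add2
  c10: CDB Add2=11; issue ADD r3<-Add2  regs: r0:Mul1,r1:Add1,r2:9,r3:Add2,r4:11
  c11: CDB Add1=18; issue MUL r0<-Mul2  regs: r0:Mul2,r1:18,r2:9,r3:Add2,r4:11
  c12: -  regs: r0:Mul2,r1:18,r2:9,r3:Add2,r4:11
  c13: CDB Mul1=81  regs: r0:Mul2,r1:18,r2:9,r3:Add2,r4:11
  c14: -  regs: r0:Mul2,r1:18,r2:9,r3:Add2,r4:11
  c15: -  regs: r0:Mul2,r1:18,r2:9,r3:Add2,r4:11
  c16: CDB Add2=92  regs: r0:Mul2,r1:18,r2:9,r3:92,r4:11

STATUS = VALUE 92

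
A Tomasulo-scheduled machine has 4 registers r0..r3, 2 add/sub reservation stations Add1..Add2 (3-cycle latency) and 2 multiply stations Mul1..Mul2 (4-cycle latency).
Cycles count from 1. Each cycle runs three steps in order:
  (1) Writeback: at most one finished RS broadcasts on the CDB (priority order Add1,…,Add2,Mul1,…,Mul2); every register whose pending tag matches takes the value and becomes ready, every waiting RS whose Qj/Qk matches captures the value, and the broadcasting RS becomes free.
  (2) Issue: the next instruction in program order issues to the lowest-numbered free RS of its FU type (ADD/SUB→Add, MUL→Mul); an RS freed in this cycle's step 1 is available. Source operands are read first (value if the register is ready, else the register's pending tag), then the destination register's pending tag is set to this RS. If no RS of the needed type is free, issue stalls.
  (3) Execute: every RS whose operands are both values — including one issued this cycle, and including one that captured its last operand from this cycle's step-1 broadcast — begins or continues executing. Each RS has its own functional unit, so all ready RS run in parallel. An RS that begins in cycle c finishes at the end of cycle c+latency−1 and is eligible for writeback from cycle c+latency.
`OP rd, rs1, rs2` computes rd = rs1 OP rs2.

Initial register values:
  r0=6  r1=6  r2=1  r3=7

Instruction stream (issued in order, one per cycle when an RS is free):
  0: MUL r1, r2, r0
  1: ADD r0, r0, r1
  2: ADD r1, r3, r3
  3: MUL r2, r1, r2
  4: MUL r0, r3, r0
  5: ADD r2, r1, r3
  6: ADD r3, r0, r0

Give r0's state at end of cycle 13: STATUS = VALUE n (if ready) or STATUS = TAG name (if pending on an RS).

c1: issue MUL r1<-Mul1 | r0:6,r1:Mul1,r2:1,r3:7
c2: issue ADD r0<-Add1 | r0:Add1,r1:Mul1,r2:1,r3:7
c3: issue ADD r1<-Add2 | r0:Add1,r1:Add2,r2:1,r3:7
c4: issue MUL r2<-Mul2 | r0:Add1,r1:Add2,r2:Mul2,r3:7
c5: CDB Mul1=6; issue MUL r0<-Mul1 | r0:Mul1,r1:Add2,r2:Mul2,r3:7
c6: CDB Add2=14; issue ADD r2<-Add2 | r0:Mul1,r1:14,r2:Add2,r3:7
c7: stall | r0:Mul1,r1:14,r2:Add2,r3:7
c8: CDB Add1=12; issue ADD r3<-Add1 | r0:Mul1,r1:14,r2:Add2,r3:Add1
c9: CDB Add2=21 | r0:Mul1,r1:14,r2:21,r3:Add1
c10: CDB Mul2=14 | r0:Mul1,r1:14,r2:21,r3:Add1
c11: - | r0:Mul1,r1:14,r2:21,r3:Add1
c12: CDB Mul1=84 | r0:84,r1:14,r2:21,r3:Add1
c13: - | r0:84,r1:14,r2:21,r3:Add1

STATUS = VALUE 84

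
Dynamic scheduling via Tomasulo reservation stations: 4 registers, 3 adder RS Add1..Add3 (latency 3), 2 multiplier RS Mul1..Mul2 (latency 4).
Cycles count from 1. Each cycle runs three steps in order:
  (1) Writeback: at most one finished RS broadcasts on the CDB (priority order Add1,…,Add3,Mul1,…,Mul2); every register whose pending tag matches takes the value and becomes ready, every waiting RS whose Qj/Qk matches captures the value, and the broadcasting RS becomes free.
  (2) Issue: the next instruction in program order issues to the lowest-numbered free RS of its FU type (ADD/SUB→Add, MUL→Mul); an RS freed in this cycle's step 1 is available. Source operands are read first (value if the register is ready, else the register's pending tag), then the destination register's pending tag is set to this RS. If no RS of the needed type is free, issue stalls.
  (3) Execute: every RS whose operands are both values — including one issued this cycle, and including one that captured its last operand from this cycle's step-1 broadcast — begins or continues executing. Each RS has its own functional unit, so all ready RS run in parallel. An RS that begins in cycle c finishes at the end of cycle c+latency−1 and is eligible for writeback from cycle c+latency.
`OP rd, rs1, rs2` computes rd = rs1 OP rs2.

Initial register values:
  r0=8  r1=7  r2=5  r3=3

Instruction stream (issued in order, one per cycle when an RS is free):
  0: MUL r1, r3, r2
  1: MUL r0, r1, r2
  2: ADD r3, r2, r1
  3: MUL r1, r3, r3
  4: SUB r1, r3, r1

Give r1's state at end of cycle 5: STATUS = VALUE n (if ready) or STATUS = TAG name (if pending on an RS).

c1: issue MUL r1<-Mul1 | r0:8,r1:Mul1,r2:5,r3:3
c2: issue MUL r0<-Mul2 | r0:Mul2,r1:Mul1,r2:5,r3:3
c3: issue ADD r3<-Add1 | r0:Mul2,r1:Mul1,r2:5,r3:Add1
c4: stall | r0:Mul2,r1:Mul1,r2:5,r3:Add1
c5: CDB Mul1=15; issue MUL r1<-Mul1 | r0:Mul2,r1:Mul1,r2:5,r3:Add1

STATUS = TAG Mul1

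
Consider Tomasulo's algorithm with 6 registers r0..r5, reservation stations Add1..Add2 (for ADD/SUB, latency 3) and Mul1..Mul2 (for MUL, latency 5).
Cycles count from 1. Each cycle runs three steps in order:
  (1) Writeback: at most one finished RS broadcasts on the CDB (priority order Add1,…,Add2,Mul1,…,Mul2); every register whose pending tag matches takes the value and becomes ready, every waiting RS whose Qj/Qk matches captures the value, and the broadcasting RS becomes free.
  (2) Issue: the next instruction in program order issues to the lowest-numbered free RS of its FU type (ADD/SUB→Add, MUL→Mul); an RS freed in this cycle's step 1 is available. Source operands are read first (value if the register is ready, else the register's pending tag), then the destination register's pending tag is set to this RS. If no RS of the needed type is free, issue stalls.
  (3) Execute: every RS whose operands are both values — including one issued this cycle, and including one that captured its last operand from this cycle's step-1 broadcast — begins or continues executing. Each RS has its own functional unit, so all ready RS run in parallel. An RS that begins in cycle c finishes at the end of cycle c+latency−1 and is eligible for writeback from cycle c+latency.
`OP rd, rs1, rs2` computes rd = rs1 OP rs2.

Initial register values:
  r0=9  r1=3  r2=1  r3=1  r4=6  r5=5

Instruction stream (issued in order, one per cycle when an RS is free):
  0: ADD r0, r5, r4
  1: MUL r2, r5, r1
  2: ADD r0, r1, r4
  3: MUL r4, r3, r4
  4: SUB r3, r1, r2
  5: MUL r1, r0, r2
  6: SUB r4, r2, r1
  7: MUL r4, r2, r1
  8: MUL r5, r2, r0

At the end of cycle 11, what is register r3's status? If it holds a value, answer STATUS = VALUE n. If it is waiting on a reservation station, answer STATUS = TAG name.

STATUS = VALUE -12

cycle 1: issue ADD r0<-Add1 // r0:Add1,r1:3,r2:1,r3:1,r4:6,r5:5
cycle 2: issue MUL r2<-Mul1 // r0:Add1,r1:3,r2:Mul1,r3:1,r4:6,r5:5
cycle 3: issue ADD r0<-Add2 // r0:Add2,r1:3,r2:Mul1,r3:1,r4:6,r5:5
cycle 4: CDB Add1=11; issue MUL r4<-Mul2 // r0:Add2,r1:3,r2:Mul1,r3:1,r4:Mul2,r5:5
cycle 5: issue SUB r3<-Add1 // r0:Add2,r1:3,r2:Mul1,r3:Add1,r4:Mul2,r5:5
cycle 6: CDB Add2=9; stall // r0:9,r1:3,r2:Mul1,r3:Add1,r4:Mul2,r5:5
cycle 7: CDB Mul1=15; issue MUL r1<-Mul1 // r0:9,r1:Mul1,r2:15,r3:Add1,r4:Mul2,r5:5
cycle 8: issue SUB r4<-Add2 // r0:9,r1:Mul1,r2:15,r3:Add1,r4:Add2,r5:5
cycle 9: CDB Mul2=6; issue MUL r4<-Mul2 // r0:9,r1:Mul1,r2:15,r3:Add1,r4:Mul2,r5:5
cycle 10: CDB Add1=-12; stall // r0:9,r1:Mul1,r2:15,r3:-12,r4:Mul2,r5:5
cycle 11: stall // r0:9,r1:Mul1,r2:15,r3:-12,r4:Mul2,r5:5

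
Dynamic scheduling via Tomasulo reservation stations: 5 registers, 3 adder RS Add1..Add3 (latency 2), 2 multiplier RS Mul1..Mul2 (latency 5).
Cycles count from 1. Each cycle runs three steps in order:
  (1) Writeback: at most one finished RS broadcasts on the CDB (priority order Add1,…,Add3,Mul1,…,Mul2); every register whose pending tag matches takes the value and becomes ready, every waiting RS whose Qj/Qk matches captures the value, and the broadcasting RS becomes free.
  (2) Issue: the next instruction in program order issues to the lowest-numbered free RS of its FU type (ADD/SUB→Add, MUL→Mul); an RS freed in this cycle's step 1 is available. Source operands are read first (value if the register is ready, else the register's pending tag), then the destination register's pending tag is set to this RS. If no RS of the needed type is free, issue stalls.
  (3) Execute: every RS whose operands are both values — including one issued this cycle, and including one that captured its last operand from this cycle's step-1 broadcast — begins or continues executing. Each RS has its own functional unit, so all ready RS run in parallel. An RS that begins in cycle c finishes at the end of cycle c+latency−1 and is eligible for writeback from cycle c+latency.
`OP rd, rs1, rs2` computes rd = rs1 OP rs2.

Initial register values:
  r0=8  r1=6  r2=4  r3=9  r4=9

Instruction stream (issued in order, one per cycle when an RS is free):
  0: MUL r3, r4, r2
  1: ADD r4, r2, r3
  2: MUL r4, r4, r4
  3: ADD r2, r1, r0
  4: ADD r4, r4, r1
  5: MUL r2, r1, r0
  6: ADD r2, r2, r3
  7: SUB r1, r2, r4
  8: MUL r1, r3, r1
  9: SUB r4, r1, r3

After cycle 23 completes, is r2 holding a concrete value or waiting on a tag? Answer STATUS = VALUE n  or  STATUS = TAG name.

STATUS = VALUE 84

cycle 1: issue MUL r3<-Mul1 // r0:8,r1:6,r2:4,r3:Mul1,r4:9
cycle 2: issue ADD r4<-Add1 // r0:8,r1:6,r2:4,r3:Mul1,r4:Add1
cycle 3: issue MUL r4<-Mul2 // r0:8,r1:6,r2:4,r3:Mul1,r4:Mul2
cycle 4: issue ADD r2<-Add2 // r0:8,r1:6,r2:Add2,r3:Mul1,r4:Mul2
cycle 5: issue ADD r4<-Add3 // r0:8,r1:6,r2:Add2,r3:Mul1,r4:Add3
cycle 6: CDB Add2=14; stall // r0:8,r1:6,r2:14,r3:Mul1,r4:Add3
cycle 7: CDB Mul1=36; issue MUL r2<-Mul1 // r0:8,r1:6,r2:Mul1,r3:36,r4:Add3
cycle 8: issue ADD r2<-Add2 // r0:8,r1:6,r2:Add2,r3:36,r4:Add3
cycle 9: CDB Add1=40; issue SUB r1<-Add1 // r0:8,r1:Add1,r2:Add2,r3:36,r4:Add3
cycle 10: stall // r0:8,r1:Add1,r2:Add2,r3:36,r4:Add3
cycle 11: stall // r0:8,r1:Add1,r2:Add2,r3:36,r4:Add3
cycle 12: CDB Mul1=48; issue MUL r1<-Mul1 // r0:8,r1:Mul1,r2:Add2,r3:36,r4:Add3
cycle 13: stall // r0:8,r1:Mul1,r2:Add2,r3:36,r4:Add3
cycle 14: CDB Add2=84; issue SUB r4<-Add2 // r0:8,r1:Mul1,r2:84,r3:36,r4:Add2
cycle 15: CDB Mul2=1600 // r0:8,r1:Mul1,r2:84,r3:36,r4:Add2
cycle 16: - // r0:8,r1:Mul1,r2:84,r3:36,r4:Add2
cycle 17: CDB Add3=1606 // r0:8,r1:Mul1,r2:84,r3:36,r4:Add2
cycle 18: - // r0:8,r1:Mul1,r2:84,r3:36,r4:Add2
cycle 19: CDB Add1=-1522 // r0:8,r1:Mul1,r2:84,r3:36,r4:Add2
cycle 20: - // r0:8,r1:Mul1,r2:84,r3:36,r4:Add2
cycle 21: - // r0:8,r1:Mul1,r2:84,r3:36,r4:Add2
cycle 22: - // r0:8,r1:Mul1,r2:84,r3:36,r4:Add2
cycle 23: - // r0:8,r1:Mul1,r2:84,r3:36,r4:Add2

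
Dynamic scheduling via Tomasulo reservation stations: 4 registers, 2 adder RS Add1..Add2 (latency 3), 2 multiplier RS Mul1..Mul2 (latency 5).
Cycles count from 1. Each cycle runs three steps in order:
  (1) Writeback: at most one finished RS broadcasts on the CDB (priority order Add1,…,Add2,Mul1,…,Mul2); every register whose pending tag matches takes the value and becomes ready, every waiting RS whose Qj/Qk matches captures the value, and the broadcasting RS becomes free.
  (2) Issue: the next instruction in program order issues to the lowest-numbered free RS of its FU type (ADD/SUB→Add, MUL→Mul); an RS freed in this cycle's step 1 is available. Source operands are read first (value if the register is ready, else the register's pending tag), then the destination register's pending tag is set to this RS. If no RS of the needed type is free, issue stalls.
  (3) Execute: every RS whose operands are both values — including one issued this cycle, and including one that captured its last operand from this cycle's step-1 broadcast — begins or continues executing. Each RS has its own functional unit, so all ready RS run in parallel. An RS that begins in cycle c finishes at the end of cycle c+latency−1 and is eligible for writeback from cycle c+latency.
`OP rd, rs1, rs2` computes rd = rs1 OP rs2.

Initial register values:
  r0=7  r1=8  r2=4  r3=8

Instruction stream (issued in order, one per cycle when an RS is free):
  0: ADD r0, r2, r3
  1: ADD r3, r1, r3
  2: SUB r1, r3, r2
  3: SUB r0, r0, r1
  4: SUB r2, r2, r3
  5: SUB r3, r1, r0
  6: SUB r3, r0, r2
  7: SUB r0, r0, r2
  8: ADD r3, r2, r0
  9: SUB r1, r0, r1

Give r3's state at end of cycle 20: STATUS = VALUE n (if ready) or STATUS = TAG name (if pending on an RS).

cycle 1: issue ADD r0<-Add1 // r0:Add1,r1:8,r2:4,r3:8
cycle 2: issue ADD r3<-Add2 // r0:Add1,r1:8,r2:4,r3:Add2
cycle 3: stall // r0:Add1,r1:8,r2:4,r3:Add2
cycle 4: CDB Add1=12; issue SUB r1<-Add1 // r0:12,r1:Add1,r2:4,r3:Add2
cycle 5: CDB Add2=16; issue SUB r0<-Add2 // r0:Add2,r1:Add1,r2:4,r3:16
cycle 6: stall // r0:Add2,r1:Add1,r2:4,r3:16
cycle 7: stall // r0:Add2,r1:Add1,r2:4,r3:16
cycle 8: CDB Add1=12; issue SUB r2<-Add1 // r0:Add2,r1:12,r2:Add1,r3:16
cycle 9: stall // r0:Add2,r1:12,r2:Add1,r3:16
cycle 10: stall // r0:Add2,r1:12,r2:Add1,r3:16
cycle 11: CDB Add1=-12; issue SUB r3<-Add1 // r0:Add2,r1:12,r2:-12,r3:Add1
cycle 12: CDB Add2=0; issue SUB r3<-Add2 // r0:0,r1:12,r2:-12,r3:Add2
cycle 13: stall // r0:0,r1:12,r2:-12,r3:Add2
cycle 14: stall // r0:0,r1:12,r2:-12,r3:Add2
cycle 15: CDB Add1=12; issue SUB r0<-Add1 // r0:Add1,r1:12,r2:-12,r3:Add2
cycle 16: CDB Add2=12; issue ADD r3<-Add2 // r0:Add1,r1:12,r2:-12,r3:Add2
cycle 17: stall // r0:Add1,r1:12,r2:-12,r3:Add2
cycle 18: CDB Add1=12; issue SUB r1<-Add1 // r0:12,r1:Add1,r2:-12,r3:Add2
cycle 19: - // r0:12,r1:Add1,r2:-12,r3:Add2
cycle 20: - // r0:12,r1:Add1,r2:-12,r3:Add2

STATUS = TAG Add2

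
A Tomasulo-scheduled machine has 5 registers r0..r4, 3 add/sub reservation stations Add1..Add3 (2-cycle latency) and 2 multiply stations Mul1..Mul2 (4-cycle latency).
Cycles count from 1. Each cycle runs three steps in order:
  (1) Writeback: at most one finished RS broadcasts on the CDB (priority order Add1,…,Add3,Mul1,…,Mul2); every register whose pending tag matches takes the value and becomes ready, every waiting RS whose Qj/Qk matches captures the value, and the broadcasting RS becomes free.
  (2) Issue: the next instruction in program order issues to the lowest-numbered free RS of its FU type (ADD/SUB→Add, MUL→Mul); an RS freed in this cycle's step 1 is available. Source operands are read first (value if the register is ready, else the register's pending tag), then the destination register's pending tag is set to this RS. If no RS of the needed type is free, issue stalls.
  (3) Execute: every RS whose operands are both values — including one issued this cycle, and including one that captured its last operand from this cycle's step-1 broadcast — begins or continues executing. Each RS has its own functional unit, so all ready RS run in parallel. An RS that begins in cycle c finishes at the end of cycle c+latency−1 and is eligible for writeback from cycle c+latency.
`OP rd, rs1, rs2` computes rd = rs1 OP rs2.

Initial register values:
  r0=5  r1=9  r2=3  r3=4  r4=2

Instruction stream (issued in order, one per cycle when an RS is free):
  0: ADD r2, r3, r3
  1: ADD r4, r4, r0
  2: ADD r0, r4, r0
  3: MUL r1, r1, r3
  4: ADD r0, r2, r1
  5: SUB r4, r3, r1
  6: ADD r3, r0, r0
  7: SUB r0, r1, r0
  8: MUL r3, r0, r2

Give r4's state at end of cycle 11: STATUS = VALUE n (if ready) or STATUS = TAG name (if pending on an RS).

cycle 1: issue ADD r2<-Add1 // r0:5,r1:9,r2:Add1,r3:4,r4:2
cycle 2: issue ADD r4<-Add2 // r0:5,r1:9,r2:Add1,r3:4,r4:Add2
cycle 3: CDB Add1=8; issue ADD r0<-Add1 // r0:Add1,r1:9,r2:8,r3:4,r4:Add2
cycle 4: CDB Add2=7; issue MUL r1<-Mul1 // r0:Add1,r1:Mul1,r2:8,r3:4,r4:7
cycle 5: issue ADD r0<-Add2 // r0:Add2,r1:Mul1,r2:8,r3:4,r4:7
cycle 6: CDB Add1=12; issue SUB r4<-Add1 // r0:Add2,r1:Mul1,r2:8,r3:4,r4:Add1
cycle 7: issue ADD r3<-Add3 // r0:Add2,r1:Mul1,r2:8,r3:Add3,r4:Add1
cycle 8: CDB Mul1=36; stall // r0:Add2,r1:36,r2:8,r3:Add3,r4:Add1
cycle 9: stall // r0:Add2,r1:36,r2:8,r3:Add3,r4:Add1
cycle 10: CDB Add1=-32; issue SUB r0<-Add1 // r0:Add1,r1:36,r2:8,r3:Add3,r4:-32
cycle 11: CDB Add2=44; issue MUL r3<-Mul1 // r0:Add1,r1:36,r2:8,r3:Mul1,r4:-32

STATUS = VALUE -32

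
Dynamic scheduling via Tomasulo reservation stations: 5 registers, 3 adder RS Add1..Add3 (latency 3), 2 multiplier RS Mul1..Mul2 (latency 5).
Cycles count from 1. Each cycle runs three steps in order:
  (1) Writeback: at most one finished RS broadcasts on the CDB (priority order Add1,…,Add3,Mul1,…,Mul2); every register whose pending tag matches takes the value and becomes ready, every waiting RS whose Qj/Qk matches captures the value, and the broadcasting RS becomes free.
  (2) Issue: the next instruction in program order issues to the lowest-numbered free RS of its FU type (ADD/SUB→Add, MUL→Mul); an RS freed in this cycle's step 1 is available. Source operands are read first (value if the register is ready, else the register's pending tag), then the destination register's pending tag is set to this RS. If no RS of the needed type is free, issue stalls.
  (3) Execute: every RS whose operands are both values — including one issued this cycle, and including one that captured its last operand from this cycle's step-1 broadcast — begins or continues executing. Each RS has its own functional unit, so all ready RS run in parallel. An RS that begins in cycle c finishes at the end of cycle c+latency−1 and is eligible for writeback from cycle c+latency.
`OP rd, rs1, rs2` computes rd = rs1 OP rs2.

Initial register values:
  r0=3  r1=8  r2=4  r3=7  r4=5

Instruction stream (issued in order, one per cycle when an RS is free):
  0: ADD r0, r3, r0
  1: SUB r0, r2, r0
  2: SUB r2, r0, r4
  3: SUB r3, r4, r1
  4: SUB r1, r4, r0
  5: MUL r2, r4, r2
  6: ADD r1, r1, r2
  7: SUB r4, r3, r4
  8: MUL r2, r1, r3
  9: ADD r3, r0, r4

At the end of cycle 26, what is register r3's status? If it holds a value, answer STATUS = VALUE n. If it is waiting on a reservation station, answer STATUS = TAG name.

STATUS = VALUE -14

c1: issue ADD r0<-Add1 | r0:Add1,r1:8,r2:4,r3:7,r4:5
c2: issue SUB r0<-Add2 | r0:Add2,r1:8,r2:4,r3:7,r4:5
c3: issue SUB r2<-Add3 | r0:Add2,r1:8,r2:Add3,r3:7,r4:5
c4: CDB Add1=10; issue SUB r3<-Add1 | r0:Add2,r1:8,r2:Add3,r3:Add1,r4:5
c5: stall | r0:Add2,r1:8,r2:Add3,r3:Add1,r4:5
c6: stall | r0:Add2,r1:8,r2:Add3,r3:Add1,r4:5
c7: CDB Add1=-3; issue SUB r1<-Add1 | r0:Add2,r1:Add1,r2:Add3,r3:-3,r4:5
c8: CDB Add2=-6; issue MUL r2<-Mul1 | r0:-6,r1:Add1,r2:Mul1,r3:-3,r4:5
c9: issue ADD r1<-Add2 | r0:-6,r1:Add2,r2:Mul1,r3:-3,r4:5
c10: stall | r0:-6,r1:Add2,r2:Mul1,r3:-3,r4:5
c11: CDB Add1=11; issue SUB r4<-Add1 | r0:-6,r1:Add2,r2:Mul1,r3:-3,r4:Add1
c12: CDB Add3=-11; issue MUL r2<-Mul2 | r0:-6,r1:Add2,r2:Mul2,r3:-3,r4:Add1
c13: issue ADD r3<-Add3 | r0:-6,r1:Add2,r2:Mul2,r3:Add3,r4:Add1
c14: CDB Add1=-8 | r0:-6,r1:Add2,r2:Mul2,r3:Add3,r4:-8
c15: - | r0:-6,r1:Add2,r2:Mul2,r3:Add3,r4:-8
c16: - | r0:-6,r1:Add2,r2:Mul2,r3:Add3,r4:-8
c17: CDB Add3=-14 | r0:-6,r1:Add2,r2:Mul2,r3:-14,r4:-8
c18: CDB Mul1=-55 | r0:-6,r1:Add2,r2:Mul2,r3:-14,r4:-8
c19: - | r0:-6,r1:Add2,r2:Mul2,r3:-14,r4:-8
c20: - | r0:-6,r1:Add2,r2:Mul2,r3:-14,r4:-8
c21: CDB Add2=-44 | r0:-6,r1:-44,r2:Mul2,r3:-14,r4:-8
c22: - | r0:-6,r1:-44,r2:Mul2,r3:-14,r4:-8
c23: - | r0:-6,r1:-44,r2:Mul2,r3:-14,r4:-8
c24: - | r0:-6,r1:-44,r2:Mul2,r3:-14,r4:-8
c25: - | r0:-6,r1:-44,r2:Mul2,r3:-14,r4:-8
c26: CDB Mul2=132 | r0:-6,r1:-44,r2:132,r3:-14,r4:-8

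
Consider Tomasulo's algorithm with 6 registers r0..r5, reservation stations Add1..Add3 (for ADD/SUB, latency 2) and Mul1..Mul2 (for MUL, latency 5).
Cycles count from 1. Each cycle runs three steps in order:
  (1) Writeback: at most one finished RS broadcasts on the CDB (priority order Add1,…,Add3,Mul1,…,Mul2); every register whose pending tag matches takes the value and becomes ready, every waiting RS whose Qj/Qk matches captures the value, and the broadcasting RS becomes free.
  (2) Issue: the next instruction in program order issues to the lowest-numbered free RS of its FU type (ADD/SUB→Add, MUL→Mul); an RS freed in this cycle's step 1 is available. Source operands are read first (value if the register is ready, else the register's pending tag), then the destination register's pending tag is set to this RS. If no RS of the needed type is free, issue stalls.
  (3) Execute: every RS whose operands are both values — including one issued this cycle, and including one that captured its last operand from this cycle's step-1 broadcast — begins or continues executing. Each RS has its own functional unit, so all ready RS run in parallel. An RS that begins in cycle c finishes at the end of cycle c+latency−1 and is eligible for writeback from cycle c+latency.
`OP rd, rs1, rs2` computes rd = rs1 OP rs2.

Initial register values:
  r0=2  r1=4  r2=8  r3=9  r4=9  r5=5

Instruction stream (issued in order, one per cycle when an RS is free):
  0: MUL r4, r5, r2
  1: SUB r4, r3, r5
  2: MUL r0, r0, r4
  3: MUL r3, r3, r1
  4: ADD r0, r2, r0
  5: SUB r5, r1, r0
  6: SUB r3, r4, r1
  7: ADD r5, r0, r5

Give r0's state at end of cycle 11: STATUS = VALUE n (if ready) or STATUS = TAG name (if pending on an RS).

  c1: issue MUL r4<-Mul1  regs: r0:2,r1:4,r2:8,r3:9,r4:Mul1,r5:5
  c2: issue SUB r4<-Add1  regs: r0:2,r1:4,r2:8,r3:9,r4:Add1,r5:5
  c3: issue MUL r0<-Mul2  regs: r0:Mul2,r1:4,r2:8,r3:9,r4:Add1,r5:5
  c4: CDB Add1=4; stall  regs: r0:Mul2,r1:4,r2:8,r3:9,r4:4,r5:5
  c5: stall  regs: r0:Mul2,r1:4,r2:8,r3:9,r4:4,r5:5
  c6: CDB Mul1=40; issue MUL r3<-Mul1  regs: r0:Mul2,r1:4,r2:8,r3:Mul1,r4:4,r5:5
  c7: issue ADD r0<-Add1  regs: r0:Add1,r1:4,r2:8,r3:Mul1,r4:4,r5:5
  c8: issue SUB r5<-Add2  regs: r0:Add1,r1:4,r2:8,r3:Mul1,r4:4,r5:Add2
  c9: CDB Mul2=8; issue SUB r3<-Add3  regs: r0:Add1,r1:4,r2:8,r3:Add3,r4:4,r5:Add2
  c10: stall  regs: r0:Add1,r1:4,r2:8,r3:Add3,r4:4,r5:Add2
  c11: CDB Add1=16; issue ADD r5<-Add1  regs: r0:16,r1:4,r2:8,r3:Add3,r4:4,r5:Add1

STATUS = VALUE 16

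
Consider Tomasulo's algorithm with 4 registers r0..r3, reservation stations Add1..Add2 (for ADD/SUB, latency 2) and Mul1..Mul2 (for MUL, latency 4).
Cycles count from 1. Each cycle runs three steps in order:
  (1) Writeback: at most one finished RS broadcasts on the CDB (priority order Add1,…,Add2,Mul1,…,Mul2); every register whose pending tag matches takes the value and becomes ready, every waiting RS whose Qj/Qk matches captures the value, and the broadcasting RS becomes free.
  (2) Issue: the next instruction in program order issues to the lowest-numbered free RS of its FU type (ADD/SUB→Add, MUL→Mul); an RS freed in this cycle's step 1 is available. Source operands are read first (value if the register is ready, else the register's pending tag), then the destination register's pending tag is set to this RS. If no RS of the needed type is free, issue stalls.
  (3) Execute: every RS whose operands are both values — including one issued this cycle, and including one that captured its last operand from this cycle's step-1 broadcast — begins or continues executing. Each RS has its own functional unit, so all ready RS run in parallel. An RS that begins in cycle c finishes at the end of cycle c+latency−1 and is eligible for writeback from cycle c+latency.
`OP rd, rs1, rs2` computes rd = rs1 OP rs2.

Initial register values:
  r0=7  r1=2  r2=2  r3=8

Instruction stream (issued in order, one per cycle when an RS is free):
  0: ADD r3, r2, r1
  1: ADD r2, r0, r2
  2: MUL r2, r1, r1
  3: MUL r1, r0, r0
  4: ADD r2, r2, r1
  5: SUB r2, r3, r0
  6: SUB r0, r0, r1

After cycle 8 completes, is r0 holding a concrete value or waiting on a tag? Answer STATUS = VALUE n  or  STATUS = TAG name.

  c1: issue ADD r3<-Add1  regs: r0:7,r1:2,r2:2,r3:Add1
  c2: issue ADD r2<-Add2  regs: r0:7,r1:2,r2:Add2,r3:Add1
  c3: CDB Add1=4; issue MUL r2<-Mul1  regs: r0:7,r1:2,r2:Mul1,r3:4
  c4: CDB Add2=9; issue MUL r1<-Mul2  regs: r0:7,r1:Mul2,r2:Mul1,r3:4
  c5: issue ADD r2<-Add1  regs: r0:7,r1:Mul2,r2:Add1,r3:4
  c6: issue SUB r2<-Add2  regs: r0:7,r1:Mul2,r2:Add2,r3:4
  c7: CDB Mul1=4; stall  regs: r0:7,r1:Mul2,r2:Add2,r3:4
  c8: CDB Add2=-3; issue SUB r0<-Add2  regs: r0:Add2,r1:Mul2,r2:-3,r3:4

STATUS = TAG Add2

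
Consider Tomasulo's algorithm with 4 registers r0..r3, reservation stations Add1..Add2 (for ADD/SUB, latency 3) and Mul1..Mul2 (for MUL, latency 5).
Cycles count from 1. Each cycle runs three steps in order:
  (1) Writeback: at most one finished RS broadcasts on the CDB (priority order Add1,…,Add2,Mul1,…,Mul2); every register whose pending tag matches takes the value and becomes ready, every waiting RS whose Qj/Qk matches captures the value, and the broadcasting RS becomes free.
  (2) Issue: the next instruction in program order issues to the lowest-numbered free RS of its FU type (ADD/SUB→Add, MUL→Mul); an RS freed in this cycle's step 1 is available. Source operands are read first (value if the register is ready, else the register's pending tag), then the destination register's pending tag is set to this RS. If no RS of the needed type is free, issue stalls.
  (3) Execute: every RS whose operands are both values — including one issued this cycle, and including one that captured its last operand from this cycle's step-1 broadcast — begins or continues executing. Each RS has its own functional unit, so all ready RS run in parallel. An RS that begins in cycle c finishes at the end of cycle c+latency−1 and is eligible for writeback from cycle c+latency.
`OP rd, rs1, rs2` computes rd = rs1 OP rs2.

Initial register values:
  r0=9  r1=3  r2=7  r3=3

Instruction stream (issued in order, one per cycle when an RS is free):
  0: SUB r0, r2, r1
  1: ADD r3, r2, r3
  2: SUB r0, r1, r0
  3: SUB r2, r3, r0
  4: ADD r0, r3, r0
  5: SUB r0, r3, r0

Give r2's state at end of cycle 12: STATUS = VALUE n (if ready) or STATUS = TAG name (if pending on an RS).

STATUS = VALUE 11

  c1: issue SUB r0<-Add1  regs: r0:Add1,r1:3,r2:7,r3:3
  c2: issue ADD r3<-Add2  regs: r0:Add1,r1:3,r2:7,r3:Add2
  c3: stall  regs: r0:Add1,r1:3,r2:7,r3:Add2
  c4: CDB Add1=4; issue SUB r0<-Add1  regs: r0:Add1,r1:3,r2:7,r3:Add2
  c5: CDB Add2=10; issue SUB r2<-Add2  regs: r0:Add1,r1:3,r2:Add2,r3:10
  c6: stall  regs: r0:Add1,r1:3,r2:Add2,r3:10
  c7: CDB Add1=-1; issue ADD r0<-Add1  regs: r0:Add1,r1:3,r2:Add2,r3:10
  c8: stall  regs: r0:Add1,r1:3,r2:Add2,r3:10
  c9: stall  regs: r0:Add1,r1:3,r2:Add2,r3:10
  c10: CDB Add1=9; issue SUB r0<-Add1  regs: r0:Add1,r1:3,r2:Add2,r3:10
  c11: CDB Add2=11  regs: r0:Add1,r1:3,r2:11,r3:10
  c12: -  regs: r0:Add1,r1:3,r2:11,r3:10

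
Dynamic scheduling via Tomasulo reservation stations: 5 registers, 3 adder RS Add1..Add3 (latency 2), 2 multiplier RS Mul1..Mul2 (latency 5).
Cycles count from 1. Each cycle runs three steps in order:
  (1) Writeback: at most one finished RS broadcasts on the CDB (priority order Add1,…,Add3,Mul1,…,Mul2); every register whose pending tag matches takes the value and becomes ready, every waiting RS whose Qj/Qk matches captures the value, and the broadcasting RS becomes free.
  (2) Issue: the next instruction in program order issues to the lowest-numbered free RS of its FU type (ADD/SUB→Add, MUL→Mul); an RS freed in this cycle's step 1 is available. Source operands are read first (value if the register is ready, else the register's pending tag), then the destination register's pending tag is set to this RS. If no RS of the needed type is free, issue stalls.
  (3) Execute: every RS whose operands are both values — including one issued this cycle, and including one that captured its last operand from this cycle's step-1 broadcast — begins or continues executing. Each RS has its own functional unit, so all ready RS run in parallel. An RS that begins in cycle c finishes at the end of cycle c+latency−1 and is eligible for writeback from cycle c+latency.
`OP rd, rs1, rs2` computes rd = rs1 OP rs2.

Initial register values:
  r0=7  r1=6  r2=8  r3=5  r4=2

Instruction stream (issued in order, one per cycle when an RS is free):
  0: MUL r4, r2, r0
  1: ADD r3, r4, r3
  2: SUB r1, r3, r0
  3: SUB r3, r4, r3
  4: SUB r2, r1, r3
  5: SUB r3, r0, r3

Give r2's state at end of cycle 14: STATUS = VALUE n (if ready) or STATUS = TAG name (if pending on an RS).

STATUS = VALUE 59

cycle 1: issue MUL r4<-Mul1 // r0:7,r1:6,r2:8,r3:5,r4:Mul1
cycle 2: issue ADD r3<-Add1 // r0:7,r1:6,r2:8,r3:Add1,r4:Mul1
cycle 3: issue SUB r1<-Add2 // r0:7,r1:Add2,r2:8,r3:Add1,r4:Mul1
cycle 4: issue SUB r3<-Add3 // r0:7,r1:Add2,r2:8,r3:Add3,r4:Mul1
cycle 5: stall // r0:7,r1:Add2,r2:8,r3:Add3,r4:Mul1
cycle 6: CDB Mul1=56; stall // r0:7,r1:Add2,r2:8,r3:Add3,r4:56
cycle 7: stall // r0:7,r1:Add2,r2:8,r3:Add3,r4:56
cycle 8: CDB Add1=61; issue SUB r2<-Add1 // r0:7,r1:Add2,r2:Add1,r3:Add3,r4:56
cycle 9: stall // r0:7,r1:Add2,r2:Add1,r3:Add3,r4:56
cycle 10: CDB Add2=54; issue SUB r3<-Add2 // r0:7,r1:54,r2:Add1,r3:Add2,r4:56
cycle 11: CDB Add3=-5 // r0:7,r1:54,r2:Add1,r3:Add2,r4:56
cycle 12: - // r0:7,r1:54,r2:Add1,r3:Add2,r4:56
cycle 13: CDB Add1=59 // r0:7,r1:54,r2:59,r3:Add2,r4:56
cycle 14: CDB Add2=12 // r0:7,r1:54,r2:59,r3:12,r4:56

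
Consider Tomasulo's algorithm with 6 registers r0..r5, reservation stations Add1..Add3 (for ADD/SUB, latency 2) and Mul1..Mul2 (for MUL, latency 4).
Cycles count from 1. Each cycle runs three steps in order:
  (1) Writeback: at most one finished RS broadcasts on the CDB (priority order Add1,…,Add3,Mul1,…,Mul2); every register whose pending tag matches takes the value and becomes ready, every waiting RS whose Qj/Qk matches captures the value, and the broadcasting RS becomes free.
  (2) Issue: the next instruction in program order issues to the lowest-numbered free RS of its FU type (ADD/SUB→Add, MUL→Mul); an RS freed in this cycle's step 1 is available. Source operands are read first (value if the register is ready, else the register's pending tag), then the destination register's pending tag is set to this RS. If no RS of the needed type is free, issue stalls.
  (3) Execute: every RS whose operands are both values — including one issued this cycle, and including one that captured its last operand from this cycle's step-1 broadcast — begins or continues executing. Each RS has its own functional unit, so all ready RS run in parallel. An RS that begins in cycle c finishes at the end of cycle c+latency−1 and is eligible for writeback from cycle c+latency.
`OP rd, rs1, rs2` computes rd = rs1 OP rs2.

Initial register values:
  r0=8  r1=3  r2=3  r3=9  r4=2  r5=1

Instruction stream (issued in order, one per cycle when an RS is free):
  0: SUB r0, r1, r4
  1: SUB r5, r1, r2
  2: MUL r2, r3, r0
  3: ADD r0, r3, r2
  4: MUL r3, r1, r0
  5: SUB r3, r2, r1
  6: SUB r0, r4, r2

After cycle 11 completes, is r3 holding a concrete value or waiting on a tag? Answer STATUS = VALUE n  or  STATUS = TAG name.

c1: issue SUB r0<-Add1 | r0:Add1,r1:3,r2:3,r3:9,r4:2,r5:1
c2: issue SUB r5<-Add2 | r0:Add1,r1:3,r2:3,r3:9,r4:2,r5:Add2
c3: CDB Add1=1; issue MUL r2<-Mul1 | r0:1,r1:3,r2:Mul1,r3:9,r4:2,r5:Add2
c4: CDB Add2=0; issue ADD r0<-Add1 | r0:Add1,r1:3,r2:Mul1,r3:9,r4:2,r5:0
c5: issue MUL r3<-Mul2 | r0:Add1,r1:3,r2:Mul1,r3:Mul2,r4:2,r5:0
c6: issue SUB r3<-Add2 | r0:Add1,r1:3,r2:Mul1,r3:Add2,r4:2,r5:0
c7: CDB Mul1=9; issue SUB r0<-Add3 | r0:Add3,r1:3,r2:9,r3:Add2,r4:2,r5:0
c8: - | r0:Add3,r1:3,r2:9,r3:Add2,r4:2,r5:0
c9: CDB Add1=18 | r0:Add3,r1:3,r2:9,r3:Add2,r4:2,r5:0
c10: CDB Add2=6 | r0:Add3,r1:3,r2:9,r3:6,r4:2,r5:0
c11: CDB Add3=-7 | r0:-7,r1:3,r2:9,r3:6,r4:2,r5:0

STATUS = VALUE 6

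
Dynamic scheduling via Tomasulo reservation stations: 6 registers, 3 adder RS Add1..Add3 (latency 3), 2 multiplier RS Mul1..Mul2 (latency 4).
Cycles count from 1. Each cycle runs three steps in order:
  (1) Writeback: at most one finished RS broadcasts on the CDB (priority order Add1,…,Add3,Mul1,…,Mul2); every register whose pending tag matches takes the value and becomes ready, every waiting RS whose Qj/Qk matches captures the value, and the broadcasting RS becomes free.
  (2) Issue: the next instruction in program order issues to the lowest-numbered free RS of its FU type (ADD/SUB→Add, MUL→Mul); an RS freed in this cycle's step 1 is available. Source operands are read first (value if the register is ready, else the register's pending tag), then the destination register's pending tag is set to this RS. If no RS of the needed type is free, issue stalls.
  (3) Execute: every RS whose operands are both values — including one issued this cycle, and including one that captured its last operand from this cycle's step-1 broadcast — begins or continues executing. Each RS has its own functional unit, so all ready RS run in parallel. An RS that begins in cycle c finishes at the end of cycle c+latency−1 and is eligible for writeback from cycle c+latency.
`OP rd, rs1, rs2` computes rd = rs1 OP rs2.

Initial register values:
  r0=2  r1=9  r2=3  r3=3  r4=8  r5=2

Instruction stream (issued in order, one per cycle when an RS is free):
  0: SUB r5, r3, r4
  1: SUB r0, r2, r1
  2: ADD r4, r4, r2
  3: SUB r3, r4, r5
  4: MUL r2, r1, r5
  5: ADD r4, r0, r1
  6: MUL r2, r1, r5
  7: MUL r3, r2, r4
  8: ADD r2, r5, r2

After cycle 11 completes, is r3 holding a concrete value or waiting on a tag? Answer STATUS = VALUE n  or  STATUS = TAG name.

STATUS = TAG Mul1

c1: issue SUB r5<-Add1 | r0:2,r1:9,r2:3,r3:3,r4:8,r5:Add1
c2: issue SUB r0<-Add2 | r0:Add2,r1:9,r2:3,r3:3,r4:8,r5:Add1
c3: issue ADD r4<-Add3 | r0:Add2,r1:9,r2:3,r3:3,r4:Add3,r5:Add1
c4: CDB Add1=-5; issue SUB r3<-Add1 | r0:Add2,r1:9,r2:3,r3:Add1,r4:Add3,r5:-5
c5: CDB Add2=-6; issue MUL r2<-Mul1 | r0:-6,r1:9,r2:Mul1,r3:Add1,r4:Add3,r5:-5
c6: CDB Add3=11; issue ADD r4<-Add2 | r0:-6,r1:9,r2:Mul1,r3:Add1,r4:Add2,r5:-5
c7: issue MUL r2<-Mul2 | r0:-6,r1:9,r2:Mul2,r3:Add1,r4:Add2,r5:-5
c8: stall | r0:-6,r1:9,r2:Mul2,r3:Add1,r4:Add2,r5:-5
c9: CDB Add1=16; stall | r0:-6,r1:9,r2:Mul2,r3:16,r4:Add2,r5:-5
c10: CDB Add2=3; stall | r0:-6,r1:9,r2:Mul2,r3:16,r4:3,r5:-5
c11: CDB Mul1=-45; issue MUL r3<-Mul1 | r0:-6,r1:9,r2:Mul2,r3:Mul1,r4:3,r5:-5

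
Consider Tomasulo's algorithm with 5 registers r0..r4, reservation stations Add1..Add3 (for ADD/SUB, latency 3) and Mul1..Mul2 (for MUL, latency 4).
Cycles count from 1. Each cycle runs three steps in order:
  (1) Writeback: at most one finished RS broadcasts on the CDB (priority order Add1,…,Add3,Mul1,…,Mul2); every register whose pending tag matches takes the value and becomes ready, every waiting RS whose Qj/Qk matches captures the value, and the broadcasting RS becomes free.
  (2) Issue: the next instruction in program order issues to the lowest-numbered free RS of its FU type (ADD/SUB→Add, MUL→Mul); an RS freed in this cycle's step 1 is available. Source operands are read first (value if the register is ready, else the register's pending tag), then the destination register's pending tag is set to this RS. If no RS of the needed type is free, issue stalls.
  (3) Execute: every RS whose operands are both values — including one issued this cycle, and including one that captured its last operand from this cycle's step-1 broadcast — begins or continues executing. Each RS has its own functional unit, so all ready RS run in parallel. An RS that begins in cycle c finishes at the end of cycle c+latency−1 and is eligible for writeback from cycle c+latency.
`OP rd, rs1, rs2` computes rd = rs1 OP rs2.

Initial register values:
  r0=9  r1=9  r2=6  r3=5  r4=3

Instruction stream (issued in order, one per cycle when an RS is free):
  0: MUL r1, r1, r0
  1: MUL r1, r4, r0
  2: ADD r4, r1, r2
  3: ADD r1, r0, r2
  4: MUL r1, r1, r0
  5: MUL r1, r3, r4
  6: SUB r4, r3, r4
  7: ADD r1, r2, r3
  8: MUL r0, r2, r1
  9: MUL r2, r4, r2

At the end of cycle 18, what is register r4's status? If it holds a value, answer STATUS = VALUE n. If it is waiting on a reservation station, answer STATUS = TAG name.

STATUS = VALUE -28

c1: issue MUL r1<-Mul1 | r0:9,r1:Mul1,r2:6,r3:5,r4:3
c2: issue MUL r1<-Mul2 | r0:9,r1:Mul2,r2:6,r3:5,r4:3
c3: issue ADD r4<-Add1 | r0:9,r1:Mul2,r2:6,r3:5,r4:Add1
c4: issue ADD r1<-Add2 | r0:9,r1:Add2,r2:6,r3:5,r4:Add1
c5: CDB Mul1=81; issue MUL r1<-Mul1 | r0:9,r1:Mul1,r2:6,r3:5,r4:Add1
c6: CDB Mul2=27; issue MUL r1<-Mul2 | r0:9,r1:Mul2,r2:6,r3:5,r4:Add1
c7: CDB Add2=15; issue SUB r4<-Add2 | r0:9,r1:Mul2,r2:6,r3:5,r4:Add2
c8: issue ADD r1<-Add3 | r0:9,r1:Add3,r2:6,r3:5,r4:Add2
c9: CDB Add1=33; stall | r0:9,r1:Add3,r2:6,r3:5,r4:Add2
c10: stall | r0:9,r1:Add3,r2:6,r3:5,r4:Add2
c11: CDB Add3=11; stall | r0:9,r1:11,r2:6,r3:5,r4:Add2
c12: CDB Add2=-28; stall | r0:9,r1:11,r2:6,r3:5,r4:-28
c13: CDB Mul1=135; issue MUL r0<-Mul1 | r0:Mul1,r1:11,r2:6,r3:5,r4:-28
c14: CDB Mul2=165; issue MUL r2<-Mul2 | r0:Mul1,r1:11,r2:Mul2,r3:5,r4:-28
c15: - | r0:Mul1,r1:11,r2:Mul2,r3:5,r4:-28
c16: - | r0:Mul1,r1:11,r2:Mul2,r3:5,r4:-28
c17: CDB Mul1=66 | r0:66,r1:11,r2:Mul2,r3:5,r4:-28
c18: CDB Mul2=-168 | r0:66,r1:11,r2:-168,r3:5,r4:-28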